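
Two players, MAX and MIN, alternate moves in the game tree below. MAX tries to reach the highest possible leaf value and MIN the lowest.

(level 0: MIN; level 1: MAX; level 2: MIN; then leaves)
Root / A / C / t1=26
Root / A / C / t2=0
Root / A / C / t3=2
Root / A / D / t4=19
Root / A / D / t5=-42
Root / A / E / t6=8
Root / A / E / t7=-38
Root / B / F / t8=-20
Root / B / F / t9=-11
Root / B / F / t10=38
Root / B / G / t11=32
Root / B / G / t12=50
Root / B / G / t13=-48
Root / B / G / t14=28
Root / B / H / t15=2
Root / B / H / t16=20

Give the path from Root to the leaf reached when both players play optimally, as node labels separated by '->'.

C (MIN): min(26, 0, 2) = 0
D (MIN): min(19, -42) = -42
E (MIN): min(8, -38) = -38
A (MAX): max(0, -42, -38) = 0
F (MIN): min(-20, -11, 38) = -20
G (MIN): min(32, 50, -48, 28) = -48
H (MIN): min(2, 20) = 2
B (MAX): max(-20, -48, 2) = 2
Root (MIN): min(0, 2) = 0
At Root, MIN picks A (lowest: 0).
At A, MAX picks C (highest: 0).
At C, MIN picks t2 (lowest: 0).
Terminal value 0.

Root -> A -> C -> t2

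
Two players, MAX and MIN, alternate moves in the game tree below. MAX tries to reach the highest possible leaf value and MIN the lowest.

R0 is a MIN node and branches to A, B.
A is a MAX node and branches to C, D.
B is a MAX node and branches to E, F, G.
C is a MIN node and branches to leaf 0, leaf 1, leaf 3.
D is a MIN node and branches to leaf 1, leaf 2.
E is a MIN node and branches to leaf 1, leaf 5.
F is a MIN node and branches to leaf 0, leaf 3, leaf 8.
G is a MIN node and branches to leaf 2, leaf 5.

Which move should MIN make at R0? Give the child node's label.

C (MIN): min(0, 1, 3) = 0
D (MIN): min(1, 2) = 1
A (MAX): max(0, 1) = 1
E (MIN): min(1, 5) = 1
F (MIN): min(0, 3, 8) = 0
G (MIN): min(2, 5) = 2
B (MAX): max(1, 0, 2) = 2
R0 (MIN): min(1, 2) = 1
MIN at R0 wants the lowest of {A=1, B=2}, so chooses A.

A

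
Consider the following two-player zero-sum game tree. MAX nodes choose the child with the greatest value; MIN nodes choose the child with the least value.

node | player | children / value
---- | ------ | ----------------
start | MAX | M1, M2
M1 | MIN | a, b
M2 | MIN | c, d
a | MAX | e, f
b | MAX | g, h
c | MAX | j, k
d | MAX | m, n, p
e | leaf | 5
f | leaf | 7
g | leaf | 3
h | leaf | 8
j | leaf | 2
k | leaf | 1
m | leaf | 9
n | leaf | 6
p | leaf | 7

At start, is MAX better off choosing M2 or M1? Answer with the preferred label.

M1

c (MAX): max(2, 1) = 2
d (MAX): max(9, 6, 7) = 9
M2 (MIN): min(2, 9) = 2
a (MAX): max(5, 7) = 7
b (MAX): max(3, 8) = 8
M1 (MIN): min(7, 8) = 7
MAX prefers the higher value; M2=2, M1=7. M1 is better since 7 > 2.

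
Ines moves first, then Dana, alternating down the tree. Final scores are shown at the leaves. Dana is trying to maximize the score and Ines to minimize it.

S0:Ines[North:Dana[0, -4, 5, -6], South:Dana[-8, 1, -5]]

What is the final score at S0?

North (Dana): max(0, -4, 5, -6) = 5
South (Dana): max(-8, 1, -5) = 1
S0 (Ines): min(5, 1) = 1

1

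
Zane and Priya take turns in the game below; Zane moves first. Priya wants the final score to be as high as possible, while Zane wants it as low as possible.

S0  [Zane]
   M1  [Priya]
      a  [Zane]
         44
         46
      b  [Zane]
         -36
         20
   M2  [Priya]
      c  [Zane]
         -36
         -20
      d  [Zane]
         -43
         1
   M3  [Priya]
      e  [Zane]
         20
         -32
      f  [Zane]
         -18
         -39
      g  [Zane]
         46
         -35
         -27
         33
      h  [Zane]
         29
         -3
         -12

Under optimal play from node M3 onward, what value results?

e (Zane): min(20, -32) = -32
f (Zane): min(-18, -39) = -39
g (Zane): min(46, -35, -27, 33) = -35
h (Zane): min(29, -3, -12) = -12
M3 (Priya): max(-32, -39, -35, -12) = -12

-12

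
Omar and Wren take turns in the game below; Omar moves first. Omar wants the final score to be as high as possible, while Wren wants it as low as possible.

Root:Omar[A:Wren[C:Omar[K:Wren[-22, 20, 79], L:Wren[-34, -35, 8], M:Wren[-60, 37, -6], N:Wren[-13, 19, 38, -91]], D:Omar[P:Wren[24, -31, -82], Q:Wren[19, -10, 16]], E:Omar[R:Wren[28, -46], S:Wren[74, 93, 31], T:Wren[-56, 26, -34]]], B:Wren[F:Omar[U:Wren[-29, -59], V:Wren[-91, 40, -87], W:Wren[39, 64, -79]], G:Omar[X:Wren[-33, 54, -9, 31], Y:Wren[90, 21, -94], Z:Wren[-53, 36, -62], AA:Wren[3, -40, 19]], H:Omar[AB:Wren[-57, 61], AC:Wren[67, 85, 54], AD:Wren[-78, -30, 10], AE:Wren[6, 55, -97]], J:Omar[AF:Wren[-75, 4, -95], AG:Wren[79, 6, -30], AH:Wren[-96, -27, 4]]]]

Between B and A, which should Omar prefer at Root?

A

U (Wren): min(-29, -59) = -59
V (Wren): min(-91, 40, -87) = -91
W (Wren): min(39, 64, -79) = -79
F (Omar): max(-59, -91, -79) = -59
X (Wren): min(-33, 54, -9, 31) = -33
Y (Wren): min(90, 21, -94) = -94
Z (Wren): min(-53, 36, -62) = -62
AA (Wren): min(3, -40, 19) = -40
G (Omar): max(-33, -94, -62, -40) = -33
AB (Wren): min(-57, 61) = -57
AC (Wren): min(67, 85, 54) = 54
AD (Wren): min(-78, -30, 10) = -78
AE (Wren): min(6, 55, -97) = -97
H (Omar): max(-57, 54, -78, -97) = 54
AF (Wren): min(-75, 4, -95) = -95
AG (Wren): min(79, 6, -30) = -30
AH (Wren): min(-96, -27, 4) = -96
J (Omar): max(-95, -30, -96) = -30
B (Wren): min(-59, -33, 54, -30) = -59
K (Wren): min(-22, 20, 79) = -22
L (Wren): min(-34, -35, 8) = -35
M (Wren): min(-60, 37, -6) = -60
N (Wren): min(-13, 19, 38, -91) = -91
C (Omar): max(-22, -35, -60, -91) = -22
P (Wren): min(24, -31, -82) = -82
Q (Wren): min(19, -10, 16) = -10
D (Omar): max(-82, -10) = -10
R (Wren): min(28, -46) = -46
S (Wren): min(74, 93, 31) = 31
T (Wren): min(-56, 26, -34) = -56
E (Omar): max(-46, 31, -56) = 31
A (Wren): min(-22, -10, 31) = -22
Omar prefers the higher value; B=-59, A=-22. A is better since -22 > -59.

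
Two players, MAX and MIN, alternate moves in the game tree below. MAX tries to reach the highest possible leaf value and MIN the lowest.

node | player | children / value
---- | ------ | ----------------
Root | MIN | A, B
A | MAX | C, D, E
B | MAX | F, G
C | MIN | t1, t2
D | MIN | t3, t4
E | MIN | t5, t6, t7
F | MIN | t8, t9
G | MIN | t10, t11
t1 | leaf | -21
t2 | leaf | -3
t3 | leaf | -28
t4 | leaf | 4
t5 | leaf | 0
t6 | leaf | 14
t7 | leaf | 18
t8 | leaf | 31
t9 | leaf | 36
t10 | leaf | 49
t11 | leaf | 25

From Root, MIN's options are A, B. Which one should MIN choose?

C (MIN): min(-21, -3) = -21
D (MIN): min(-28, 4) = -28
E (MIN): min(0, 14, 18) = 0
A (MAX): max(-21, -28, 0) = 0
F (MIN): min(31, 36) = 31
G (MIN): min(49, 25) = 25
B (MAX): max(31, 25) = 31
Root (MIN): min(0, 31) = 0
MIN at Root wants the lowest of {A=0, B=31}, so chooses A.

A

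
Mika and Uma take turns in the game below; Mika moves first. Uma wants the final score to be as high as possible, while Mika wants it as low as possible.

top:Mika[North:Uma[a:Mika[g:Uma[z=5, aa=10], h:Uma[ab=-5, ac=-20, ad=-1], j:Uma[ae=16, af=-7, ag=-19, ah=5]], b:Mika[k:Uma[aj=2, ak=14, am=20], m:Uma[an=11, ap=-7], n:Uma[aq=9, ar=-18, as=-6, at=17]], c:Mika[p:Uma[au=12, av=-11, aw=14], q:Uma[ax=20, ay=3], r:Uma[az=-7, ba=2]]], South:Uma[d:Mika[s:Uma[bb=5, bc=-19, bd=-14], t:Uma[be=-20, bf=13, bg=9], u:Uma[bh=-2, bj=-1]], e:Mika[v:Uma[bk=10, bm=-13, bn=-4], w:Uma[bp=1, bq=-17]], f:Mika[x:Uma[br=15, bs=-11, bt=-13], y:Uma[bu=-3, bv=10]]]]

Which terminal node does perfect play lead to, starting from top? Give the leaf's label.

g (Uma): max(5, 10) = 10
h (Uma): max(-5, -20, -1) = -1
j (Uma): max(16, -7, -19, 5) = 16
a (Mika): min(10, -1, 16) = -1
k (Uma): max(2, 14, 20) = 20
m (Uma): max(11, -7) = 11
n (Uma): max(9, -18, -6, 17) = 17
b (Mika): min(20, 11, 17) = 11
p (Uma): max(12, -11, 14) = 14
q (Uma): max(20, 3) = 20
r (Uma): max(-7, 2) = 2
c (Mika): min(14, 20, 2) = 2
North (Uma): max(-1, 11, 2) = 11
s (Uma): max(5, -19, -14) = 5
t (Uma): max(-20, 13, 9) = 13
u (Uma): max(-2, -1) = -1
d (Mika): min(5, 13, -1) = -1
v (Uma): max(10, -13, -4) = 10
w (Uma): max(1, -17) = 1
e (Mika): min(10, 1) = 1
x (Uma): max(15, -11, -13) = 15
y (Uma): max(-3, 10) = 10
f (Mika): min(15, 10) = 10
South (Uma): max(-1, 1, 10) = 10
top (Mika): min(11, 10) = 10
At top, Mika picks South (lowest: 10).
At South, Uma picks f (highest: 10).
At f, Mika picks y (lowest: 10).
At y, Uma picks bv (highest: 10).
Terminal value 10.

bv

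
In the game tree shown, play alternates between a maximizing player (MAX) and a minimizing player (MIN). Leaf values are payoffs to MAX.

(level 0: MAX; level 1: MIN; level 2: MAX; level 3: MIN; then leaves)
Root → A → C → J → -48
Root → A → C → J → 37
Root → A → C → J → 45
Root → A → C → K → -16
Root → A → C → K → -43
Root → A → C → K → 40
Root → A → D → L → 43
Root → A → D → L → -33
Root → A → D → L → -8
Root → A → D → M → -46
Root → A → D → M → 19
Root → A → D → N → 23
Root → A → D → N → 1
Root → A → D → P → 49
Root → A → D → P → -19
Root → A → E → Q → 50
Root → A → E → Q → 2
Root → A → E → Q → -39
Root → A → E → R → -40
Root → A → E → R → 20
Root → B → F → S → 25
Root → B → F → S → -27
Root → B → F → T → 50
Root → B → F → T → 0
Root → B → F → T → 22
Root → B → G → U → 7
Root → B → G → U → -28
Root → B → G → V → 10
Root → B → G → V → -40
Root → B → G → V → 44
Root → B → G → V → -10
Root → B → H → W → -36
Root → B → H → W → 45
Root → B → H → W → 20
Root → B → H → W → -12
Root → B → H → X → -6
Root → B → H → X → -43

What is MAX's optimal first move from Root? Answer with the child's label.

J (MIN): min(-48, 37, 45) = -48
K (MIN): min(-16, -43, 40) = -43
C (MAX): max(-48, -43) = -43
L (MIN): min(43, -33, -8) = -33
M (MIN): min(-46, 19) = -46
N (MIN): min(23, 1) = 1
P (MIN): min(49, -19) = -19
D (MAX): max(-33, -46, 1, -19) = 1
Q (MIN): min(50, 2, -39) = -39
R (MIN): min(-40, 20) = -40
E (MAX): max(-39, -40) = -39
A (MIN): min(-43, 1, -39) = -43
S (MIN): min(25, -27) = -27
T (MIN): min(50, 0, 22) = 0
F (MAX): max(-27, 0) = 0
U (MIN): min(7, -28) = -28
V (MIN): min(10, -40, 44, -10) = -40
G (MAX): max(-28, -40) = -28
W (MIN): min(-36, 45, 20, -12) = -36
X (MIN): min(-6, -43) = -43
H (MAX): max(-36, -43) = -36
B (MIN): min(0, -28, -36) = -36
Root (MAX): max(-43, -36) = -36
MAX at Root wants the highest of {A=-43, B=-36}, so chooses B.

B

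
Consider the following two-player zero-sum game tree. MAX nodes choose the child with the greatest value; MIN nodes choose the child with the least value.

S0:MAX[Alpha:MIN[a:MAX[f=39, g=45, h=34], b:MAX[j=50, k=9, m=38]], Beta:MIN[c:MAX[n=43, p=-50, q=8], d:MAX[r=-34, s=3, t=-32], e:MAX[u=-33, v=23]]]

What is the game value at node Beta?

3

c (MAX): max(43, -50, 8) = 43
d (MAX): max(-34, 3, -32) = 3
e (MAX): max(-33, 23) = 23
Beta (MIN): min(43, 3, 23) = 3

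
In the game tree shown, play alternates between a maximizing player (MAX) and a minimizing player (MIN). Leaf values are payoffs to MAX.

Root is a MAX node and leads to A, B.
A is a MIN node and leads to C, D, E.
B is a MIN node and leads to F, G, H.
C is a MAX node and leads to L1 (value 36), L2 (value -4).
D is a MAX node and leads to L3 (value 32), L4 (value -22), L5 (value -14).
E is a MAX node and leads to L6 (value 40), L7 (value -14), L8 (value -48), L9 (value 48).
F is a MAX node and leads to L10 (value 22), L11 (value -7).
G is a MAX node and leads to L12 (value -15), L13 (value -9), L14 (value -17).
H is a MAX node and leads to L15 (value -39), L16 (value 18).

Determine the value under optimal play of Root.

32

C (MAX): max(36, -4) = 36
D (MAX): max(32, -22, -14) = 32
E (MAX): max(40, -14, -48, 48) = 48
A (MIN): min(36, 32, 48) = 32
F (MAX): max(22, -7) = 22
G (MAX): max(-15, -9, -17) = -9
H (MAX): max(-39, 18) = 18
B (MIN): min(22, -9, 18) = -9
Root (MAX): max(32, -9) = 32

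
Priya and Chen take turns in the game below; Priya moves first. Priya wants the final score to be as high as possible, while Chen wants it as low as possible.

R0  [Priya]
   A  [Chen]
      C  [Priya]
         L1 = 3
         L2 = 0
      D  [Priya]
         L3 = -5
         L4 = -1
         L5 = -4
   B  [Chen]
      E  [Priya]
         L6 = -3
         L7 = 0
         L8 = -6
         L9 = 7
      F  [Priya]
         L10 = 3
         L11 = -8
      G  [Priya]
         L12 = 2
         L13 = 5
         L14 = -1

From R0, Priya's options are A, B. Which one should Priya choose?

B

C (Priya): max(3, 0) = 3
D (Priya): max(-5, -1, -4) = -1
A (Chen): min(3, -1) = -1
E (Priya): max(-3, 0, -6, 7) = 7
F (Priya): max(3, -8) = 3
G (Priya): max(2, 5, -1) = 5
B (Chen): min(7, 3, 5) = 3
R0 (Priya): max(-1, 3) = 3
Priya at R0 wants the highest of {A=-1, B=3}, so chooses B.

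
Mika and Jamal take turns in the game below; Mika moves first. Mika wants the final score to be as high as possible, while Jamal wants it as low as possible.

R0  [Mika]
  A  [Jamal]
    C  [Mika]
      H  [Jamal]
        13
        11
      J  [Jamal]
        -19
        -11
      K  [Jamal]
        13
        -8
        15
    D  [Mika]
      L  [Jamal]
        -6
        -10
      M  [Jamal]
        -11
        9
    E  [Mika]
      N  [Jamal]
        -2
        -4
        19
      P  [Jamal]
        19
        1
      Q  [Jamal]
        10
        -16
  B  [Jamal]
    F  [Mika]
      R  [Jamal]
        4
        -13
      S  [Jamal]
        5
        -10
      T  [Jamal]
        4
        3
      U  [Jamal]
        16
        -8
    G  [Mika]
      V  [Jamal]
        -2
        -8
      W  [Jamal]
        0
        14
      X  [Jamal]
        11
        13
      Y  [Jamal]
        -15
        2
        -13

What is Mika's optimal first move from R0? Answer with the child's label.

H (Jamal): min(13, 11) = 11
J (Jamal): min(-19, -11) = -19
K (Jamal): min(13, -8, 15) = -8
C (Mika): max(11, -19, -8) = 11
L (Jamal): min(-6, -10) = -10
M (Jamal): min(-11, 9) = -11
D (Mika): max(-10, -11) = -10
N (Jamal): min(-2, -4, 19) = -4
P (Jamal): min(19, 1) = 1
Q (Jamal): min(10, -16) = -16
E (Mika): max(-4, 1, -16) = 1
A (Jamal): min(11, -10, 1) = -10
R (Jamal): min(4, -13) = -13
S (Jamal): min(5, -10) = -10
T (Jamal): min(4, 3) = 3
U (Jamal): min(16, -8) = -8
F (Mika): max(-13, -10, 3, -8) = 3
V (Jamal): min(-2, -8) = -8
W (Jamal): min(0, 14) = 0
X (Jamal): min(11, 13) = 11
Y (Jamal): min(-15, 2, -13) = -15
G (Mika): max(-8, 0, 11, -15) = 11
B (Jamal): min(3, 11) = 3
R0 (Mika): max(-10, 3) = 3
Mika at R0 wants the highest of {A=-10, B=3}, so chooses B.

B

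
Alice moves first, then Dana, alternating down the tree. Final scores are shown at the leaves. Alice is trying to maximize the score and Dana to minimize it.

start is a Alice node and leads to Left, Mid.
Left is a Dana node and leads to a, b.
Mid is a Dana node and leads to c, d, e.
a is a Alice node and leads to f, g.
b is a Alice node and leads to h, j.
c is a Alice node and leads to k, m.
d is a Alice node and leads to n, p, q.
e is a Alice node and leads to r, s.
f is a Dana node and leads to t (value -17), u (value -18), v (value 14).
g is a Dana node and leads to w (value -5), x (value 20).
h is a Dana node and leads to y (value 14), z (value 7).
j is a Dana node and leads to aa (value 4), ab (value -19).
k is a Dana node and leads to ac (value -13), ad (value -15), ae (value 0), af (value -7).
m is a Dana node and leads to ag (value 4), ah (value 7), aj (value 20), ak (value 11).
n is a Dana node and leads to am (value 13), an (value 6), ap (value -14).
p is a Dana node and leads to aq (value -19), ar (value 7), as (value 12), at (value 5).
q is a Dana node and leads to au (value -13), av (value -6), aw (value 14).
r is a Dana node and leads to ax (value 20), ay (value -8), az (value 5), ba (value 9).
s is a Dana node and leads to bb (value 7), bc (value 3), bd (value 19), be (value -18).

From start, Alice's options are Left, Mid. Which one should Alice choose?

Left

f (Dana): min(-17, -18, 14) = -18
g (Dana): min(-5, 20) = -5
a (Alice): max(-18, -5) = -5
h (Dana): min(14, 7) = 7
j (Dana): min(4, -19) = -19
b (Alice): max(7, -19) = 7
Left (Dana): min(-5, 7) = -5
k (Dana): min(-13, -15, 0, -7) = -15
m (Dana): min(4, 7, 20, 11) = 4
c (Alice): max(-15, 4) = 4
n (Dana): min(13, 6, -14) = -14
p (Dana): min(-19, 7, 12, 5) = -19
q (Dana): min(-13, -6, 14) = -13
d (Alice): max(-14, -19, -13) = -13
r (Dana): min(20, -8, 5, 9) = -8
s (Dana): min(7, 3, 19, -18) = -18
e (Alice): max(-8, -18) = -8
Mid (Dana): min(4, -13, -8) = -13
start (Alice): max(-5, -13) = -5
Alice at start wants the highest of {Left=-5, Mid=-13}, so chooses Left.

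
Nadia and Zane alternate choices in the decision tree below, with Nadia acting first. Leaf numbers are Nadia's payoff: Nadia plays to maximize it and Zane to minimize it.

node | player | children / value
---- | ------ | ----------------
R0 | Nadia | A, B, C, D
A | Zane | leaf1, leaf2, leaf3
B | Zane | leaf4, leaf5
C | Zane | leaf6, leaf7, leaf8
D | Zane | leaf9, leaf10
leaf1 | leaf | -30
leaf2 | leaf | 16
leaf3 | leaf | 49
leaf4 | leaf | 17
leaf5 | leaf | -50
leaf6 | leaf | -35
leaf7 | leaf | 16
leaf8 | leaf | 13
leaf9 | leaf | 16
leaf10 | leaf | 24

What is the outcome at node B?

B (Zane): min(17, -50) = -50

-50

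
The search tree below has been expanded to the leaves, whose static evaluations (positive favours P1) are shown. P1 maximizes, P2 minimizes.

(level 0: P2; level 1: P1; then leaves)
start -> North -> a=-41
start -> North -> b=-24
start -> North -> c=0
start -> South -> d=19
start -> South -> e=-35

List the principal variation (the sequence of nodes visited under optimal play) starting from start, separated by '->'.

North (P1): max(-41, -24, 0) = 0
South (P1): max(19, -35) = 19
start (P2): min(0, 19) = 0
At start, P2 picks North (lowest: 0).
At North, P1 picks c (highest: 0).
Terminal value 0.

start -> North -> c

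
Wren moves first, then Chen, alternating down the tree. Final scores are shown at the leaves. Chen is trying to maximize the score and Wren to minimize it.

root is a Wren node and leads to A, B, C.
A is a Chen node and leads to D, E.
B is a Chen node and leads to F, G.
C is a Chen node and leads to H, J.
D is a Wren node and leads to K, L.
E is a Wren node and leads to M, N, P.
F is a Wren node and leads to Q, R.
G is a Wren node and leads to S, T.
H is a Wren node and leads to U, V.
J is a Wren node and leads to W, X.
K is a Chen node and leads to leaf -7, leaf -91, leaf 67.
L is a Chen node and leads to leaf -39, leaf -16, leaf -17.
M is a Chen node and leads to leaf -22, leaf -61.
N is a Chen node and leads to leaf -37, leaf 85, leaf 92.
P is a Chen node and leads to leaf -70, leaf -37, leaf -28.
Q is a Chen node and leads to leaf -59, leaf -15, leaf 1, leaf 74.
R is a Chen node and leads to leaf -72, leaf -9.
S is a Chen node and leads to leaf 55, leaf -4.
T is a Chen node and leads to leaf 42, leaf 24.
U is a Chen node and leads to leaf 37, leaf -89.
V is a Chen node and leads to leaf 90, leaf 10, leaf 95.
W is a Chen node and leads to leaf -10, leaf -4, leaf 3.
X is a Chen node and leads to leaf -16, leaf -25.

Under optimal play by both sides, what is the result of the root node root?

K (Chen): max(-7, -91, 67) = 67
L (Chen): max(-39, -16, -17) = -16
D (Wren): min(67, -16) = -16
M (Chen): max(-22, -61) = -22
N (Chen): max(-37, 85, 92) = 92
P (Chen): max(-70, -37, -28) = -28
E (Wren): min(-22, 92, -28) = -28
A (Chen): max(-16, -28) = -16
Q (Chen): max(-59, -15, 1, 74) = 74
R (Chen): max(-72, -9) = -9
F (Wren): min(74, -9) = -9
S (Chen): max(55, -4) = 55
T (Chen): max(42, 24) = 42
G (Wren): min(55, 42) = 42
B (Chen): max(-9, 42) = 42
U (Chen): max(37, -89) = 37
V (Chen): max(90, 10, 95) = 95
H (Wren): min(37, 95) = 37
W (Chen): max(-10, -4, 3) = 3
X (Chen): max(-16, -25) = -16
J (Wren): min(3, -16) = -16
C (Chen): max(37, -16) = 37
root (Wren): min(-16, 42, 37) = -16

-16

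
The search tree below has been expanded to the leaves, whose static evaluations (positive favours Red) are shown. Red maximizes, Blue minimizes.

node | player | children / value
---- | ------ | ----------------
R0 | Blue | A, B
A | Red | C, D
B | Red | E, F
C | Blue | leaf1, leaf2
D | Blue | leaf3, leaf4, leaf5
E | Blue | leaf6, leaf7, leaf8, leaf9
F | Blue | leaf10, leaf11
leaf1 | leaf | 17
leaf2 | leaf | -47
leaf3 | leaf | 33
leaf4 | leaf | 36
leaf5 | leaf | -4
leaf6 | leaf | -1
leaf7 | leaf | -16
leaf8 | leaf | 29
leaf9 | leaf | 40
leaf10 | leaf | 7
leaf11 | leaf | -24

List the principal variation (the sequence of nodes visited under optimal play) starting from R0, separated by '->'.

R0 -> B -> E -> leaf7

C (Blue): min(17, -47) = -47
D (Blue): min(33, 36, -4) = -4
A (Red): max(-47, -4) = -4
E (Blue): min(-1, -16, 29, 40) = -16
F (Blue): min(7, -24) = -24
B (Red): max(-16, -24) = -16
R0 (Blue): min(-4, -16) = -16
At R0, Blue picks B (lowest: -16).
At B, Red picks E (highest: -16).
At E, Blue picks leaf7 (lowest: -16).
Terminal value -16.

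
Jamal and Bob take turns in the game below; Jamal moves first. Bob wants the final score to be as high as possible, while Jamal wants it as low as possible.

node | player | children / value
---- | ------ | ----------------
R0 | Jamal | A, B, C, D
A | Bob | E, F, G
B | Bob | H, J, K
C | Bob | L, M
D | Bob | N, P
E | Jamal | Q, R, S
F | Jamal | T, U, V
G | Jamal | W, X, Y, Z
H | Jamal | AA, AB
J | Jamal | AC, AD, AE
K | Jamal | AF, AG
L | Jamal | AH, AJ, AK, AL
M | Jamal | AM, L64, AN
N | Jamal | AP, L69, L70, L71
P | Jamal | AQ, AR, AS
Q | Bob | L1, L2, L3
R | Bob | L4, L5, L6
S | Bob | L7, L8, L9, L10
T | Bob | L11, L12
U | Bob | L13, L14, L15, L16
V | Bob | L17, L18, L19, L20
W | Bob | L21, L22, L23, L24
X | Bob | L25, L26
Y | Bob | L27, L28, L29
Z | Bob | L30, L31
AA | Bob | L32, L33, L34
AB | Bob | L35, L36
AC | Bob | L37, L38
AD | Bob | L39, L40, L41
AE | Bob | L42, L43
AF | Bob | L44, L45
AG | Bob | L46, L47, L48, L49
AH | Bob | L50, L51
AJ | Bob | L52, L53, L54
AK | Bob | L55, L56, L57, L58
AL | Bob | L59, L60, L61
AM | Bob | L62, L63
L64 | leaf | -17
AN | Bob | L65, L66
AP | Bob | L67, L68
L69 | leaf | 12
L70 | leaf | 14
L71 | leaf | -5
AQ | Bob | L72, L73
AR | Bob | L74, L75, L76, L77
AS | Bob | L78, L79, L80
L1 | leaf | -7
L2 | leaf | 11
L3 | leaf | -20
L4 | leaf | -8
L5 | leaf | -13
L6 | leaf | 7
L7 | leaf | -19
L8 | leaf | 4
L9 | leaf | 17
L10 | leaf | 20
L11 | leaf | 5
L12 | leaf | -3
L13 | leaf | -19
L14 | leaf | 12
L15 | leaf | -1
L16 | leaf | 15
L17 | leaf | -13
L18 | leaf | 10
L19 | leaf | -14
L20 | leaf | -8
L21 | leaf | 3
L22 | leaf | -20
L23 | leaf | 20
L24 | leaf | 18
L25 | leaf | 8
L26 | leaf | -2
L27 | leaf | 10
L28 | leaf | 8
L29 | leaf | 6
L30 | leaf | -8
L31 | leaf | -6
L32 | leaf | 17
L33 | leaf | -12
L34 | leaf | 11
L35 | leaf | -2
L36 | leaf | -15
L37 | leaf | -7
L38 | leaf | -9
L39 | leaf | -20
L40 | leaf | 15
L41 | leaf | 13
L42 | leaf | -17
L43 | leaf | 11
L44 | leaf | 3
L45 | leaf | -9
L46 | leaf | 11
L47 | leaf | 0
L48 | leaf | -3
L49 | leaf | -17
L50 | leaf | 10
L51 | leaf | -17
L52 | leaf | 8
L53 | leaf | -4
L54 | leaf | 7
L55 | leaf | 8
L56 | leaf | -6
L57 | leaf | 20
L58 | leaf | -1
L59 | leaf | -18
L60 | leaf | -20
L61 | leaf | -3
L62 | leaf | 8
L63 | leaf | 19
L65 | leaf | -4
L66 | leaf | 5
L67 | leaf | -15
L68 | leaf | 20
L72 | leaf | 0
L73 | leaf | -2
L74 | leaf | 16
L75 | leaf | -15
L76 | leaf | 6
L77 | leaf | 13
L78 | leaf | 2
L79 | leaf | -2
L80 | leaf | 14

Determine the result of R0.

Q (Bob): max(-7, 11, -20) = 11
R (Bob): max(-8, -13, 7) = 7
S (Bob): max(-19, 4, 17, 20) = 20
E (Jamal): min(11, 7, 20) = 7
T (Bob): max(5, -3) = 5
U (Bob): max(-19, 12, -1, 15) = 15
V (Bob): max(-13, 10, -14, -8) = 10
F (Jamal): min(5, 15, 10) = 5
W (Bob): max(3, -20, 20, 18) = 20
X (Bob): max(8, -2) = 8
Y (Bob): max(10, 8, 6) = 10
Z (Bob): max(-8, -6) = -6
G (Jamal): min(20, 8, 10, -6) = -6
A (Bob): max(7, 5, -6) = 7
AA (Bob): max(17, -12, 11) = 17
AB (Bob): max(-2, -15) = -2
H (Jamal): min(17, -2) = -2
AC (Bob): max(-7, -9) = -7
AD (Bob): max(-20, 15, 13) = 15
AE (Bob): max(-17, 11) = 11
J (Jamal): min(-7, 15, 11) = -7
AF (Bob): max(3, -9) = 3
AG (Bob): max(11, 0, -3, -17) = 11
K (Jamal): min(3, 11) = 3
B (Bob): max(-2, -7, 3) = 3
AH (Bob): max(10, -17) = 10
AJ (Bob): max(8, -4, 7) = 8
AK (Bob): max(8, -6, 20, -1) = 20
AL (Bob): max(-18, -20, -3) = -3
L (Jamal): min(10, 8, 20, -3) = -3
AM (Bob): max(8, 19) = 19
AN (Bob): max(-4, 5) = 5
M (Jamal): min(19, -17, 5) = -17
C (Bob): max(-3, -17) = -3
AP (Bob): max(-15, 20) = 20
N (Jamal): min(20, 12, 14, -5) = -5
AQ (Bob): max(0, -2) = 0
AR (Bob): max(16, -15, 6, 13) = 16
AS (Bob): max(2, -2, 14) = 14
P (Jamal): min(0, 16, 14) = 0
D (Bob): max(-5, 0) = 0
R0 (Jamal): min(7, 3, -3, 0) = -3

-3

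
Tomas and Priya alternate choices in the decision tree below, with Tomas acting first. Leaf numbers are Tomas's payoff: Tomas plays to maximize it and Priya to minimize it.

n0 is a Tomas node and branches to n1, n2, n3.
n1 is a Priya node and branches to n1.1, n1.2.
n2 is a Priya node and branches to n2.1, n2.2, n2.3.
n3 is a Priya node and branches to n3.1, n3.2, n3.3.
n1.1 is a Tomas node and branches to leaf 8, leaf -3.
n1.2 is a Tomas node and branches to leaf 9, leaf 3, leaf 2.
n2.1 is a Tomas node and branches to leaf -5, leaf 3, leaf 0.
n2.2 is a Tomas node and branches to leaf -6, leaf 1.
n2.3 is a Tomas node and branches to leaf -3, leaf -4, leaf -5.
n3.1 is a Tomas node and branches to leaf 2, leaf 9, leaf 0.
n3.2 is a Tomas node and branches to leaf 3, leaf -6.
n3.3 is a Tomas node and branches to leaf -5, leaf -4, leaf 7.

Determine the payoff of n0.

8

n1.1 (Tomas): max(8, -3) = 8
n1.2 (Tomas): max(9, 3, 2) = 9
n1 (Priya): min(8, 9) = 8
n2.1 (Tomas): max(-5, 3, 0) = 3
n2.2 (Tomas): max(-6, 1) = 1
n2.3 (Tomas): max(-3, -4, -5) = -3
n2 (Priya): min(3, 1, -3) = -3
n3.1 (Tomas): max(2, 9, 0) = 9
n3.2 (Tomas): max(3, -6) = 3
n3.3 (Tomas): max(-5, -4, 7) = 7
n3 (Priya): min(9, 3, 7) = 3
n0 (Tomas): max(8, -3, 3) = 8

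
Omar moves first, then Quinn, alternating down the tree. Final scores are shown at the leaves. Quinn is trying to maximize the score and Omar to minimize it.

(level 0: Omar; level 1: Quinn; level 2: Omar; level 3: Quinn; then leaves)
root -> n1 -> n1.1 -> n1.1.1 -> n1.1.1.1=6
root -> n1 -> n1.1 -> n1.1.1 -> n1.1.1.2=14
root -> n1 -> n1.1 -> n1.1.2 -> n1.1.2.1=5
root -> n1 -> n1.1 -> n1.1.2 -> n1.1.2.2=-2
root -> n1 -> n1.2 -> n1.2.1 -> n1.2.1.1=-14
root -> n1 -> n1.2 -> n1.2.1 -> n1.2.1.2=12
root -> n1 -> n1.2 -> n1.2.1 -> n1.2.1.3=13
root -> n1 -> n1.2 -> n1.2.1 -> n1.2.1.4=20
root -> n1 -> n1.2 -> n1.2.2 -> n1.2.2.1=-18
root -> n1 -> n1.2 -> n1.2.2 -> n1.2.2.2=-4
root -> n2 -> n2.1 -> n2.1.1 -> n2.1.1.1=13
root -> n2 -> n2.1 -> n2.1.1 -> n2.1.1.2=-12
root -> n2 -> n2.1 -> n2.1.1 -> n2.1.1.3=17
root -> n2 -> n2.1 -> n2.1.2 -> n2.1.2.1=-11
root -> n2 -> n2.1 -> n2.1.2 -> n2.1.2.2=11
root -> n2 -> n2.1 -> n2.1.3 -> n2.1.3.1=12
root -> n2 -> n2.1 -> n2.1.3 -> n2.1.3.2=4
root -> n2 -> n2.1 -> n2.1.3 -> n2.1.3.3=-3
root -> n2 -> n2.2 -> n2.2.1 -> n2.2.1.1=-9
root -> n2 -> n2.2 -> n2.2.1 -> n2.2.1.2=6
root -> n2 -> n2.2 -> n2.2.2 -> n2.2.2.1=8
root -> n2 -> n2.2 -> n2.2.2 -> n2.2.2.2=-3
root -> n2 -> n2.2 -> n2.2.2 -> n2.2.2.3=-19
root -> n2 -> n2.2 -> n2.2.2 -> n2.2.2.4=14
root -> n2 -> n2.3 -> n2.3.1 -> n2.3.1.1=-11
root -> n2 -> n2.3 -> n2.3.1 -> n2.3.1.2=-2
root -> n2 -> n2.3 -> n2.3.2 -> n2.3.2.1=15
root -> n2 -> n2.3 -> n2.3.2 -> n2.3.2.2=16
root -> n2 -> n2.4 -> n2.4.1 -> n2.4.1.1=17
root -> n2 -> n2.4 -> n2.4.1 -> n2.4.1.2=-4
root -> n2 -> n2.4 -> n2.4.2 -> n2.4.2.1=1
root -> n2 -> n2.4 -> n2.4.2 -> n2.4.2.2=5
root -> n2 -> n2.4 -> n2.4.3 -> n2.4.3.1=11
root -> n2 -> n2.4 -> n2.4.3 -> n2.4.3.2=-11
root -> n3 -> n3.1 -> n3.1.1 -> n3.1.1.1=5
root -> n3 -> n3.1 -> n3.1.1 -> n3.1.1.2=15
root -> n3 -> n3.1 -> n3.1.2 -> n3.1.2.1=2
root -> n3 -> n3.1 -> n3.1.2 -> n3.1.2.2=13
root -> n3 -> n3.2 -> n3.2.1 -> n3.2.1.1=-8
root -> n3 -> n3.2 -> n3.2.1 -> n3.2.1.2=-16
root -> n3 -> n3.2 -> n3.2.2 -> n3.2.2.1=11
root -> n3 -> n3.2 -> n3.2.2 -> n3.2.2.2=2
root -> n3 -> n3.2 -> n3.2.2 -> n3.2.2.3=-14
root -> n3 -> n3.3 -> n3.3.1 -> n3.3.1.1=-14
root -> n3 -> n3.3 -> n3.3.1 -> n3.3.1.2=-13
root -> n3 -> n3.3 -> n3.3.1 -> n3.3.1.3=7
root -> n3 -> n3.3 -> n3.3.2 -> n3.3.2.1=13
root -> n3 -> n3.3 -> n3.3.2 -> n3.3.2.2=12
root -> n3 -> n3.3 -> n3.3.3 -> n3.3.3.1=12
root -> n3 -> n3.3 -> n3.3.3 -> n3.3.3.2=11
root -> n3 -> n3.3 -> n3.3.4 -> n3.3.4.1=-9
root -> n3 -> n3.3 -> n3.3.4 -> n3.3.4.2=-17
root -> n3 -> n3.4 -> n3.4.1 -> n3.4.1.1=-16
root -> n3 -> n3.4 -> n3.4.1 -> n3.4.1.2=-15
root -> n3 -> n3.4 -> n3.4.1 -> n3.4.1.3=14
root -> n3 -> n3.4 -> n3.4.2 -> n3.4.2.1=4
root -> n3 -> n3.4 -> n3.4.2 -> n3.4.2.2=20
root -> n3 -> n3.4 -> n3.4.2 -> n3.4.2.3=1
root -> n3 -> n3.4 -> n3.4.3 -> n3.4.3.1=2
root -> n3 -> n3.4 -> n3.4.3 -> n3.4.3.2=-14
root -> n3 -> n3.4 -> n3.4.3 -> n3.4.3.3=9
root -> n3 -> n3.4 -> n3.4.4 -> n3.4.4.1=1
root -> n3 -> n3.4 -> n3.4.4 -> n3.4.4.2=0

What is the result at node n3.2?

-8

n3.2.1 (Quinn): max(-8, -16) = -8
n3.2.2 (Quinn): max(11, 2, -14) = 11
n3.2 (Omar): min(-8, 11) = -8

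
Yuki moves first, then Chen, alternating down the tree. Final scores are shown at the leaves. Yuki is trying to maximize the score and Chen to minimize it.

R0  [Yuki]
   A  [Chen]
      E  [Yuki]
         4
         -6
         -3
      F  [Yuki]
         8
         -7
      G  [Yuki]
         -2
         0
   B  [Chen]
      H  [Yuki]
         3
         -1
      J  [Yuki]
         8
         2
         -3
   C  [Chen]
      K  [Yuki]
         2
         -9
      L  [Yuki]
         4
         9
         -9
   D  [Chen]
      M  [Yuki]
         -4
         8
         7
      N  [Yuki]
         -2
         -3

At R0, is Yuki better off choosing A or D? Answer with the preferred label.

E (Yuki): max(4, -6, -3) = 4
F (Yuki): max(8, -7) = 8
G (Yuki): max(-2, 0) = 0
A (Chen): min(4, 8, 0) = 0
M (Yuki): max(-4, 8, 7) = 8
N (Yuki): max(-2, -3) = -2
D (Chen): min(8, -2) = -2
Yuki prefers the higher value; A=0, D=-2. A is better since 0 > -2.

A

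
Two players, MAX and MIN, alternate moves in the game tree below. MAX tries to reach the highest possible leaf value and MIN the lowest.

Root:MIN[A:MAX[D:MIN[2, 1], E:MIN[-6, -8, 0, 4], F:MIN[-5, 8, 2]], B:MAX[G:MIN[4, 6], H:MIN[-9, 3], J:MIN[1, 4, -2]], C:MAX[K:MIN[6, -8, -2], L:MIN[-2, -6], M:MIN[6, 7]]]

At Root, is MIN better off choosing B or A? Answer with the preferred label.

G (MIN): min(4, 6) = 4
H (MIN): min(-9, 3) = -9
J (MIN): min(1, 4, -2) = -2
B (MAX): max(4, -9, -2) = 4
D (MIN): min(2, 1) = 1
E (MIN): min(-6, -8, 0, 4) = -8
F (MIN): min(-5, 8, 2) = -5
A (MAX): max(1, -8, -5) = 1
MIN prefers the lower value; B=4, A=1. A is better since 1 < 4.

A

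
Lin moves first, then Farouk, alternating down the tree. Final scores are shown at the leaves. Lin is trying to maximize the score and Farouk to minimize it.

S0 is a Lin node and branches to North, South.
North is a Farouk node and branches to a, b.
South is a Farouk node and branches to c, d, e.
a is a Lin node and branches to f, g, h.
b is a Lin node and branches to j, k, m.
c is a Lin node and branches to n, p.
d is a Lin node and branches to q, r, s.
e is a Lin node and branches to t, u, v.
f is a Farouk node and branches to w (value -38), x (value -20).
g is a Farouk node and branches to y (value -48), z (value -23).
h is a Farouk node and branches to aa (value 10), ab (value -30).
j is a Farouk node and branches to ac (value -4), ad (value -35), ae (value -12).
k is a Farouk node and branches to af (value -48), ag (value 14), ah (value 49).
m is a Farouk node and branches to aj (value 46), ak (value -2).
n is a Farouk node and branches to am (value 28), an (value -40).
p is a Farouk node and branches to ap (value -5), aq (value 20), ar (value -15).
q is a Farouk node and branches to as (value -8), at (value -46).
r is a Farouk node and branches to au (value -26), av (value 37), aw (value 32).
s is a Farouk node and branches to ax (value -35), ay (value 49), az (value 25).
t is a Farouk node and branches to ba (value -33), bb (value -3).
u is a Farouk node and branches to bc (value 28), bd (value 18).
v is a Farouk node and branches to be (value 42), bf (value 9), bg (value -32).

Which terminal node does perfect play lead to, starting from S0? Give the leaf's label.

au

f (Farouk): min(-38, -20) = -38
g (Farouk): min(-48, -23) = -48
h (Farouk): min(10, -30) = -30
a (Lin): max(-38, -48, -30) = -30
j (Farouk): min(-4, -35, -12) = -35
k (Farouk): min(-48, 14, 49) = -48
m (Farouk): min(46, -2) = -2
b (Lin): max(-35, -48, -2) = -2
North (Farouk): min(-30, -2) = -30
n (Farouk): min(28, -40) = -40
p (Farouk): min(-5, 20, -15) = -15
c (Lin): max(-40, -15) = -15
q (Farouk): min(-8, -46) = -46
r (Farouk): min(-26, 37, 32) = -26
s (Farouk): min(-35, 49, 25) = -35
d (Lin): max(-46, -26, -35) = -26
t (Farouk): min(-33, -3) = -33
u (Farouk): min(28, 18) = 18
v (Farouk): min(42, 9, -32) = -32
e (Lin): max(-33, 18, -32) = 18
South (Farouk): min(-15, -26, 18) = -26
S0 (Lin): max(-30, -26) = -26
At S0, Lin picks South (highest: -26).
At South, Farouk picks d (lowest: -26).
At d, Lin picks r (highest: -26).
At r, Farouk picks au (lowest: -26).
Terminal value -26.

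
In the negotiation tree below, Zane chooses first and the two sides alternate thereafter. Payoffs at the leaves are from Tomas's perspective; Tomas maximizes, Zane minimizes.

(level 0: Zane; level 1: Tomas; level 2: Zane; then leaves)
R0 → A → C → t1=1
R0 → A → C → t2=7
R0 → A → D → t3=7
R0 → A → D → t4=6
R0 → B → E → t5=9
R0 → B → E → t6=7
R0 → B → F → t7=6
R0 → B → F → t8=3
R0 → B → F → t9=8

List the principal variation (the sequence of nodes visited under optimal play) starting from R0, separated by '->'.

C (Zane): min(1, 7) = 1
D (Zane): min(7, 6) = 6
A (Tomas): max(1, 6) = 6
E (Zane): min(9, 7) = 7
F (Zane): min(6, 3, 8) = 3
B (Tomas): max(7, 3) = 7
R0 (Zane): min(6, 7) = 6
At R0, Zane picks A (lowest: 6).
At A, Tomas picks D (highest: 6).
At D, Zane picks t4 (lowest: 6).
Terminal value 6.

R0 -> A -> D -> t4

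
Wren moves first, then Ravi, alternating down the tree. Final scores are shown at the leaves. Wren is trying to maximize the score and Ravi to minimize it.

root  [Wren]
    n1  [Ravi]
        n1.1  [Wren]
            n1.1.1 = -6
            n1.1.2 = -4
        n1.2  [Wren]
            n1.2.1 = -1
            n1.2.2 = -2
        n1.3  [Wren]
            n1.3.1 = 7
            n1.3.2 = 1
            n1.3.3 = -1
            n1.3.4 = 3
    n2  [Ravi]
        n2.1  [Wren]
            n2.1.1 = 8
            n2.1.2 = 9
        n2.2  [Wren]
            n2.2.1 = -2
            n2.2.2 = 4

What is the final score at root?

4

n1.1 (Wren): max(-6, -4) = -4
n1.2 (Wren): max(-1, -2) = -1
n1.3 (Wren): max(7, 1, -1, 3) = 7
n1 (Ravi): min(-4, -1, 7) = -4
n2.1 (Wren): max(8, 9) = 9
n2.2 (Wren): max(-2, 4) = 4
n2 (Ravi): min(9, 4) = 4
root (Wren): max(-4, 4) = 4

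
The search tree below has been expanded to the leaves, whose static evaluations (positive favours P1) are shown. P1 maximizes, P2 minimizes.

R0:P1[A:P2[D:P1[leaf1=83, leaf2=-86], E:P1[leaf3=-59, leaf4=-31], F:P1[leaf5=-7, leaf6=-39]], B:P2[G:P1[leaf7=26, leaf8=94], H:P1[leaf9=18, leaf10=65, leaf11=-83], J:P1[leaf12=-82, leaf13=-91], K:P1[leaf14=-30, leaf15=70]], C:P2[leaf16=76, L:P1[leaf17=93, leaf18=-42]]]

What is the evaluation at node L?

93

L (P1): max(93, -42) = 93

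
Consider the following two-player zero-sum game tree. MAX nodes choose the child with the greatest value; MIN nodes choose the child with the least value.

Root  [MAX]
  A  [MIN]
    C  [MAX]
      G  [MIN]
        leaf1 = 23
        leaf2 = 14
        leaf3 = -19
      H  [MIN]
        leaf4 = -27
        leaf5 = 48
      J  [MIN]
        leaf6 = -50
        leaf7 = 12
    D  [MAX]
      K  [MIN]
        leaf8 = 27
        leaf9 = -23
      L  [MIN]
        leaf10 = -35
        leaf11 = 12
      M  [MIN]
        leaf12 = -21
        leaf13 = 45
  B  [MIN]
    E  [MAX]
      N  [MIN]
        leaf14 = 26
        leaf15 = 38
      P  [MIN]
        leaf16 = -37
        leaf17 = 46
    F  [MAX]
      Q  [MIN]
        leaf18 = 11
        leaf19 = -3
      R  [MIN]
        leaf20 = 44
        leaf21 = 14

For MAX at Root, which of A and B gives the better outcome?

G (MIN): min(23, 14, -19) = -19
H (MIN): min(-27, 48) = -27
J (MIN): min(-50, 12) = -50
C (MAX): max(-19, -27, -50) = -19
K (MIN): min(27, -23) = -23
L (MIN): min(-35, 12) = -35
M (MIN): min(-21, 45) = -21
D (MAX): max(-23, -35, -21) = -21
A (MIN): min(-19, -21) = -21
N (MIN): min(26, 38) = 26
P (MIN): min(-37, 46) = -37
E (MAX): max(26, -37) = 26
Q (MIN): min(11, -3) = -3
R (MIN): min(44, 14) = 14
F (MAX): max(-3, 14) = 14
B (MIN): min(26, 14) = 14
MAX prefers the higher value; A=-21, B=14. B is better since 14 > -21.

B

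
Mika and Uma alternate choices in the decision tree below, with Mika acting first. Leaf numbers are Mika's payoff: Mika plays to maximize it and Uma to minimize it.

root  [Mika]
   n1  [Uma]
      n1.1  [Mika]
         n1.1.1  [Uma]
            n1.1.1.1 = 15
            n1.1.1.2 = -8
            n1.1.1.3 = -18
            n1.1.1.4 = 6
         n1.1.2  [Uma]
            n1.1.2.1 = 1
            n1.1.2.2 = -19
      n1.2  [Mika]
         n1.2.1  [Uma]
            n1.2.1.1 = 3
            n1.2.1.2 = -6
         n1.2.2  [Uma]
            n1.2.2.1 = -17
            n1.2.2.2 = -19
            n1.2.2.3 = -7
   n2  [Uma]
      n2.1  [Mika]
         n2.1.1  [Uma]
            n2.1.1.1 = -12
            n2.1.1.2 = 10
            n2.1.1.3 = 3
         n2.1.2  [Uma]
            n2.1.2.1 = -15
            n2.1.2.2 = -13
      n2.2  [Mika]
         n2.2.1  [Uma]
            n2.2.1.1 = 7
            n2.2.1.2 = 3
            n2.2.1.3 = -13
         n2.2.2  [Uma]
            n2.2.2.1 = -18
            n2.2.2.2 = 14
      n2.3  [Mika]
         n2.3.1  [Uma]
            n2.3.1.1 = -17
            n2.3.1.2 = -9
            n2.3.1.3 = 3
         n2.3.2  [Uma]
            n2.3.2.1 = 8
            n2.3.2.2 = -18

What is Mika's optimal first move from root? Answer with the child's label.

n1.1.1 (Uma): min(15, -8, -18, 6) = -18
n1.1.2 (Uma): min(1, -19) = -19
n1.1 (Mika): max(-18, -19) = -18
n1.2.1 (Uma): min(3, -6) = -6
n1.2.2 (Uma): min(-17, -19, -7) = -19
n1.2 (Mika): max(-6, -19) = -6
n1 (Uma): min(-18, -6) = -18
n2.1.1 (Uma): min(-12, 10, 3) = -12
n2.1.2 (Uma): min(-15, -13) = -15
n2.1 (Mika): max(-12, -15) = -12
n2.2.1 (Uma): min(7, 3, -13) = -13
n2.2.2 (Uma): min(-18, 14) = -18
n2.2 (Mika): max(-13, -18) = -13
n2.3.1 (Uma): min(-17, -9, 3) = -17
n2.3.2 (Uma): min(8, -18) = -18
n2.3 (Mika): max(-17, -18) = -17
n2 (Uma): min(-12, -13, -17) = -17
root (Mika): max(-18, -17) = -17
Mika at root wants the highest of {n1=-18, n2=-17}, so chooses n2.

n2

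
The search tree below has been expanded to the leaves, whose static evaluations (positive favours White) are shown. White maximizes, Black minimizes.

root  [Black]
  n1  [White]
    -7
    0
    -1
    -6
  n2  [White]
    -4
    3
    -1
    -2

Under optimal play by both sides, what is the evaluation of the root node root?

n1 (White): max(-7, 0, -1, -6) = 0
n2 (White): max(-4, 3, -1, -2) = 3
root (Black): min(0, 3) = 0

0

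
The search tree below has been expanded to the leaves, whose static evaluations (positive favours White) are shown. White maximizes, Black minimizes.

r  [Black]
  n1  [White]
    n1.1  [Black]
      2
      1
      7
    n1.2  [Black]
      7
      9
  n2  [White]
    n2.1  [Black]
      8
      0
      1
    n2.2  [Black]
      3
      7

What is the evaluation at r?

3

n1.1 (Black): min(2, 1, 7) = 1
n1.2 (Black): min(7, 9) = 7
n1 (White): max(1, 7) = 7
n2.1 (Black): min(8, 0, 1) = 0
n2.2 (Black): min(3, 7) = 3
n2 (White): max(0, 3) = 3
r (Black): min(7, 3) = 3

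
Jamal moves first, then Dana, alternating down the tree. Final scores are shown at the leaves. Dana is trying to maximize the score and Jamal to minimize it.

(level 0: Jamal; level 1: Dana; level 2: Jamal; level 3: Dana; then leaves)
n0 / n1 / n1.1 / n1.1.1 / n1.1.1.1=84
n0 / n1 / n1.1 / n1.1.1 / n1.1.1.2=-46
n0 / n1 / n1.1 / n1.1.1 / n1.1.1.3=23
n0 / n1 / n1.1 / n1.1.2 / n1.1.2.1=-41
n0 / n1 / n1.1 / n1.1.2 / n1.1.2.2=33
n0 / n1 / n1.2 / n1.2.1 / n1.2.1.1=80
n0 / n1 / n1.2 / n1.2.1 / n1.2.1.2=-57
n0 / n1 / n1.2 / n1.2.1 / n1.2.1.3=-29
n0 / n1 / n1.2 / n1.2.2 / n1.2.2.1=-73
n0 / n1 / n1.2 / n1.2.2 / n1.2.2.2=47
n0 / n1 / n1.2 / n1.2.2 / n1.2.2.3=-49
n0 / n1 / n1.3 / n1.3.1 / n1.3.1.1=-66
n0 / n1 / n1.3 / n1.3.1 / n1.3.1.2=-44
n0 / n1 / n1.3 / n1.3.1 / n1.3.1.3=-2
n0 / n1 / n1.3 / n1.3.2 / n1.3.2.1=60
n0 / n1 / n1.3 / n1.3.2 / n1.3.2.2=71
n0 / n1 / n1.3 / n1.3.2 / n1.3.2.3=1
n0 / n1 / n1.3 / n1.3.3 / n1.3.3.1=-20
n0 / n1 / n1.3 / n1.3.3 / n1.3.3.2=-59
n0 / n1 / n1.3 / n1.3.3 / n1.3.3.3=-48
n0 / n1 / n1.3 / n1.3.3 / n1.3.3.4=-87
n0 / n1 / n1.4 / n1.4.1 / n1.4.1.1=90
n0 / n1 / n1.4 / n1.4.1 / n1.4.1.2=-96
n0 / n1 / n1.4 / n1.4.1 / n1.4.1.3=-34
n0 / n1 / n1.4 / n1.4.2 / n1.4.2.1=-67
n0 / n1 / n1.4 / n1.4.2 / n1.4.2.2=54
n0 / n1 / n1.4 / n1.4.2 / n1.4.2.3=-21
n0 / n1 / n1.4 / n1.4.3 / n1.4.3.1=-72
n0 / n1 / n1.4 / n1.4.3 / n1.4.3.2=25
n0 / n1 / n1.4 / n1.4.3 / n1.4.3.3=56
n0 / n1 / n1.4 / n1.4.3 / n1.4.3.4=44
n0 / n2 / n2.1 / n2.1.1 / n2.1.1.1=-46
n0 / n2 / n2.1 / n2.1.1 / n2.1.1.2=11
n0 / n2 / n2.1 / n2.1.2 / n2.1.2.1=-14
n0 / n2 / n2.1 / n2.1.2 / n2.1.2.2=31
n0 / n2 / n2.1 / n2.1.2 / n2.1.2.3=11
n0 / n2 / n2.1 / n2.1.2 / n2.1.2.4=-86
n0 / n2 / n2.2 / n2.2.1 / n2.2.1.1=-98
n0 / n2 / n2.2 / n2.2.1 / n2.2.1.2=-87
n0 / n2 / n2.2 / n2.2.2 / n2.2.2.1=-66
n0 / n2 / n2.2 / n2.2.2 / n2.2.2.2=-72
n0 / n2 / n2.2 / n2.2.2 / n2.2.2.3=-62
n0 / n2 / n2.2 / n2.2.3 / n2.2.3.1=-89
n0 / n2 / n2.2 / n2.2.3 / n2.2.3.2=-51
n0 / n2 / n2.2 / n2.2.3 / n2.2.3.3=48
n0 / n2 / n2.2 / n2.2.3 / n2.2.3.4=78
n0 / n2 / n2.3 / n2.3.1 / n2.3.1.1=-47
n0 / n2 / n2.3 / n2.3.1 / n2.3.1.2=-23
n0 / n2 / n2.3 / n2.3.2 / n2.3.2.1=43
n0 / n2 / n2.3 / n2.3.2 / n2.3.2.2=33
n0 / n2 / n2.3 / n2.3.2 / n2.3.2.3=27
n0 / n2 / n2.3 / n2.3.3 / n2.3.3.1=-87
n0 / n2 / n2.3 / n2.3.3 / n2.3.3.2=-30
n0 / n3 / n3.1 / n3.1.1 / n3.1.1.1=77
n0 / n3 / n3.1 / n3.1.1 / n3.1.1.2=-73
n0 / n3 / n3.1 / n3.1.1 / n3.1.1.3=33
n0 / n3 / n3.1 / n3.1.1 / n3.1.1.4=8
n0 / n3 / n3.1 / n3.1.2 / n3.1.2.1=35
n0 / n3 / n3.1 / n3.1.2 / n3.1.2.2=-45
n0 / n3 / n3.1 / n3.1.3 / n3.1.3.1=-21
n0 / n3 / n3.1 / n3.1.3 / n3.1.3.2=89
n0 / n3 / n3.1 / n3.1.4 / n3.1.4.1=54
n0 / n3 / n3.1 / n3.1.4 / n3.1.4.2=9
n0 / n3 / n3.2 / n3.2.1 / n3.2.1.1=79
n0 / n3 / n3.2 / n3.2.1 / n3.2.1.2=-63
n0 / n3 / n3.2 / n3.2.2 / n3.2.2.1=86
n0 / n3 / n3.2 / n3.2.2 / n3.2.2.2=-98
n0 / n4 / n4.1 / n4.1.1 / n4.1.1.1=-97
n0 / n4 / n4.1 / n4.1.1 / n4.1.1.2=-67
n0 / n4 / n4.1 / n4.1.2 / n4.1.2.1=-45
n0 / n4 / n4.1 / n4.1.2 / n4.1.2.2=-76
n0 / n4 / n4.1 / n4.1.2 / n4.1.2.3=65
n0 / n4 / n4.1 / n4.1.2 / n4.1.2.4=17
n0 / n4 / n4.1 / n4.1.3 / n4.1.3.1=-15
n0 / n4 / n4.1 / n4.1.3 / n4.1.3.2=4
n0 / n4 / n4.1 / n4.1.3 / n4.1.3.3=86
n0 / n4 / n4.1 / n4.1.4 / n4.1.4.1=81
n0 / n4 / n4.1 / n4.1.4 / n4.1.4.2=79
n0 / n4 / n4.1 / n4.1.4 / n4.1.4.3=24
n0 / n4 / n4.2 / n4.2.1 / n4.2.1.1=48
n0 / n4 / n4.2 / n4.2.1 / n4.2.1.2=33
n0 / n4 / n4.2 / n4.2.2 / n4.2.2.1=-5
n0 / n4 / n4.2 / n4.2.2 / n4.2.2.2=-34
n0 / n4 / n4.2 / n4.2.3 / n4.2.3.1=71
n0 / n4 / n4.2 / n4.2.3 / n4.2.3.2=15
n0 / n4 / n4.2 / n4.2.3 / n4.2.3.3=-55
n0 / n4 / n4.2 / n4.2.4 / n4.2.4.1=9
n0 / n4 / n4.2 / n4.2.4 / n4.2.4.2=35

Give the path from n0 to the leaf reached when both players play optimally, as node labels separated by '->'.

n1.1.1 (Dana): max(84, -46, 23) = 84
n1.1.2 (Dana): max(-41, 33) = 33
n1.1 (Jamal): min(84, 33) = 33
n1.2.1 (Dana): max(80, -57, -29) = 80
n1.2.2 (Dana): max(-73, 47, -49) = 47
n1.2 (Jamal): min(80, 47) = 47
n1.3.1 (Dana): max(-66, -44, -2) = -2
n1.3.2 (Dana): max(60, 71, 1) = 71
n1.3.3 (Dana): max(-20, -59, -48, -87) = -20
n1.3 (Jamal): min(-2, 71, -20) = -20
n1.4.1 (Dana): max(90, -96, -34) = 90
n1.4.2 (Dana): max(-67, 54, -21) = 54
n1.4.3 (Dana): max(-72, 25, 56, 44) = 56
n1.4 (Jamal): min(90, 54, 56) = 54
n1 (Dana): max(33, 47, -20, 54) = 54
n2.1.1 (Dana): max(-46, 11) = 11
n2.1.2 (Dana): max(-14, 31, 11, -86) = 31
n2.1 (Jamal): min(11, 31) = 11
n2.2.1 (Dana): max(-98, -87) = -87
n2.2.2 (Dana): max(-66, -72, -62) = -62
n2.2.3 (Dana): max(-89, -51, 48, 78) = 78
n2.2 (Jamal): min(-87, -62, 78) = -87
n2.3.1 (Dana): max(-47, -23) = -23
n2.3.2 (Dana): max(43, 33, 27) = 43
n2.3.3 (Dana): max(-87, -30) = -30
n2.3 (Jamal): min(-23, 43, -30) = -30
n2 (Dana): max(11, -87, -30) = 11
n3.1.1 (Dana): max(77, -73, 33, 8) = 77
n3.1.2 (Dana): max(35, -45) = 35
n3.1.3 (Dana): max(-21, 89) = 89
n3.1.4 (Dana): max(54, 9) = 54
n3.1 (Jamal): min(77, 35, 89, 54) = 35
n3.2.1 (Dana): max(79, -63) = 79
n3.2.2 (Dana): max(86, -98) = 86
n3.2 (Jamal): min(79, 86) = 79
n3 (Dana): max(35, 79) = 79
n4.1.1 (Dana): max(-97, -67) = -67
n4.1.2 (Dana): max(-45, -76, 65, 17) = 65
n4.1.3 (Dana): max(-15, 4, 86) = 86
n4.1.4 (Dana): max(81, 79, 24) = 81
n4.1 (Jamal): min(-67, 65, 86, 81) = -67
n4.2.1 (Dana): max(48, 33) = 48
n4.2.2 (Dana): max(-5, -34) = -5
n4.2.3 (Dana): max(71, 15, -55) = 71
n4.2.4 (Dana): max(9, 35) = 35
n4.2 (Jamal): min(48, -5, 71, 35) = -5
n4 (Dana): max(-67, -5) = -5
n0 (Jamal): min(54, 11, 79, -5) = -5
At n0, Jamal picks n4 (lowest: -5).
At n4, Dana picks n4.2 (highest: -5).
At n4.2, Jamal picks n4.2.2 (lowest: -5).
At n4.2.2, Dana picks n4.2.2.1 (highest: -5).
Terminal value -5.

n0 -> n4 -> n4.2 -> n4.2.2 -> n4.2.2.1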